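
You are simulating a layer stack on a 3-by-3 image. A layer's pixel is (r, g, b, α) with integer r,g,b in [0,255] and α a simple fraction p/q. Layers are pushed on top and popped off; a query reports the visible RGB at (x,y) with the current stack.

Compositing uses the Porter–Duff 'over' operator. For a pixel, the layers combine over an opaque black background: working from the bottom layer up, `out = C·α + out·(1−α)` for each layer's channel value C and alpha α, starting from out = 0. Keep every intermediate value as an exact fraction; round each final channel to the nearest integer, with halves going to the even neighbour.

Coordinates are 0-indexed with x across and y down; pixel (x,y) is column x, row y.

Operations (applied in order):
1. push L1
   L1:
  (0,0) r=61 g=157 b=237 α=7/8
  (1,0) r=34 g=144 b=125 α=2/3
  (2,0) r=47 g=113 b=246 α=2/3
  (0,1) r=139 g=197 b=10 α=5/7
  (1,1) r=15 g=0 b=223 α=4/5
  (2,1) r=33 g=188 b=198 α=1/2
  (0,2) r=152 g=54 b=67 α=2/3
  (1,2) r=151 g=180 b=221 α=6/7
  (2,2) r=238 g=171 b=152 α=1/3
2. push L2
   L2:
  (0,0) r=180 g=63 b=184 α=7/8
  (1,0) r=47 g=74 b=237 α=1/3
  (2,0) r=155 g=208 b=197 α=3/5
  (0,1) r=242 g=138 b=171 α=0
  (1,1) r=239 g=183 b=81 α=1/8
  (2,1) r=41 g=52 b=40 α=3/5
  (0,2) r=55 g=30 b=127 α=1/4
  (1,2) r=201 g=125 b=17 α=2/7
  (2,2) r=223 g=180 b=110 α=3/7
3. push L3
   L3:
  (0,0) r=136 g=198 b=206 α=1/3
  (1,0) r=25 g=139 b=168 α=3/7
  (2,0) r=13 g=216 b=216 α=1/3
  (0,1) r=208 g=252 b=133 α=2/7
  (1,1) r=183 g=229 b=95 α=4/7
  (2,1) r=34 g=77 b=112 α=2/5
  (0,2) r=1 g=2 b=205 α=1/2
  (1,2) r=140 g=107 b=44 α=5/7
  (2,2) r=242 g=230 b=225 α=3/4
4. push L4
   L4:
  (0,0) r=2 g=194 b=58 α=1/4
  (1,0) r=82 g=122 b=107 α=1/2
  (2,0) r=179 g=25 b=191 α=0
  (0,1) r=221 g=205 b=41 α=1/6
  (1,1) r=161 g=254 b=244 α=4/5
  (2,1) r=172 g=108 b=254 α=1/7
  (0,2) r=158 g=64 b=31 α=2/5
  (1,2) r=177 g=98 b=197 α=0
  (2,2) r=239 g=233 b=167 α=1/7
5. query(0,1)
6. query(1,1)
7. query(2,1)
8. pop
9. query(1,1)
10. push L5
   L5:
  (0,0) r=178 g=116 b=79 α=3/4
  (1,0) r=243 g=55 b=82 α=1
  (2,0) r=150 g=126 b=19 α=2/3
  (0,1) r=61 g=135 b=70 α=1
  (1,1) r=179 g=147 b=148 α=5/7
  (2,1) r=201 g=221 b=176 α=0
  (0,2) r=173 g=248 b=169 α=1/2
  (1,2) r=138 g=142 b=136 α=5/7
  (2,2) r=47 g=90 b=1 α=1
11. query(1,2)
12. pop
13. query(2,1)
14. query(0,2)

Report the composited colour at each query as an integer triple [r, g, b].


query (0,1) [L1,L2,L3,L4] — begin 0,0,0
L1 α=5/7: [695/7, 985/7, 50/7]
L2 α=0: [695/7, 985/7, 50/7]
L3 α=2/7: [6387/49, 8453/49, 2112/49]
L4 α=1/6: [21382/147, 26155/147, 12569/294]
→ [145, 178, 43]

query (1,1) [L1,L2,L3,L4] — begin 0,0,0
+L1 (α=4/5) → [12, 0, 892/5]
+L2 (α=1/8) → [323/8, 183/8, 6649/40]
+L3 (α=4/7) → [975/8, 7877/56, 5021/40]
+L4 (α=4/5) → [6127/40, 64773/280, 44061/200]
= [153, 231, 220]

(2,1) stack=L1,L2,L3,L4; from [0,0,0]:
L1 α=1/2: [33/2, 94, 99]
L2 α=3/5: [156/5, 344/5, 318/5]
L3 α=2/5: [808/25, 1802/25, 2074/25]
L4 α=1/7: [9148/175, 13512/175, 18794/175]
rounded: [52, 77, 107]

query (1,1) [L1,L2,L3] — begin 0,0,0
L1 α=4/5: [12, 0, 892/5]
L2 α=1/8: [323/8, 183/8, 6649/40]
L3 α=4/7: [975/8, 7877/56, 5021/40]
= [122, 141, 126]

(1,2) stack=L1,L2,L3,L5; from [0,0,0]:
L1 α=6/7: [906/7, 1080/7, 1326/7]
L2 α=2/7: [7344/49, 7150/49, 6868/49]
L3 α=5/7: [48988/343, 40515/343, 24516/343]
L5 α=5/7: [334646/2401, 324560/2401, 282272/2401]
→ [139, 135, 118]

query (2,1) [L1,L2,L3] — begin 0,0,0
after L1 α=1/2: [33/2, 94, 99]
after L2 α=3/5: [156/5, 344/5, 318/5]
after L3 α=2/5: [808/25, 1802/25, 2074/25]
= [32, 72, 83]

query (0,2) [L1,L2,L3] — begin 0,0,0
L1 α=2/3: [304/3, 36, 134/3]
L2 α=1/4: [359/4, 69/2, 261/4]
L3 α=1/2: [363/8, 73/4, 1081/8]
→ [45, 18, 135]


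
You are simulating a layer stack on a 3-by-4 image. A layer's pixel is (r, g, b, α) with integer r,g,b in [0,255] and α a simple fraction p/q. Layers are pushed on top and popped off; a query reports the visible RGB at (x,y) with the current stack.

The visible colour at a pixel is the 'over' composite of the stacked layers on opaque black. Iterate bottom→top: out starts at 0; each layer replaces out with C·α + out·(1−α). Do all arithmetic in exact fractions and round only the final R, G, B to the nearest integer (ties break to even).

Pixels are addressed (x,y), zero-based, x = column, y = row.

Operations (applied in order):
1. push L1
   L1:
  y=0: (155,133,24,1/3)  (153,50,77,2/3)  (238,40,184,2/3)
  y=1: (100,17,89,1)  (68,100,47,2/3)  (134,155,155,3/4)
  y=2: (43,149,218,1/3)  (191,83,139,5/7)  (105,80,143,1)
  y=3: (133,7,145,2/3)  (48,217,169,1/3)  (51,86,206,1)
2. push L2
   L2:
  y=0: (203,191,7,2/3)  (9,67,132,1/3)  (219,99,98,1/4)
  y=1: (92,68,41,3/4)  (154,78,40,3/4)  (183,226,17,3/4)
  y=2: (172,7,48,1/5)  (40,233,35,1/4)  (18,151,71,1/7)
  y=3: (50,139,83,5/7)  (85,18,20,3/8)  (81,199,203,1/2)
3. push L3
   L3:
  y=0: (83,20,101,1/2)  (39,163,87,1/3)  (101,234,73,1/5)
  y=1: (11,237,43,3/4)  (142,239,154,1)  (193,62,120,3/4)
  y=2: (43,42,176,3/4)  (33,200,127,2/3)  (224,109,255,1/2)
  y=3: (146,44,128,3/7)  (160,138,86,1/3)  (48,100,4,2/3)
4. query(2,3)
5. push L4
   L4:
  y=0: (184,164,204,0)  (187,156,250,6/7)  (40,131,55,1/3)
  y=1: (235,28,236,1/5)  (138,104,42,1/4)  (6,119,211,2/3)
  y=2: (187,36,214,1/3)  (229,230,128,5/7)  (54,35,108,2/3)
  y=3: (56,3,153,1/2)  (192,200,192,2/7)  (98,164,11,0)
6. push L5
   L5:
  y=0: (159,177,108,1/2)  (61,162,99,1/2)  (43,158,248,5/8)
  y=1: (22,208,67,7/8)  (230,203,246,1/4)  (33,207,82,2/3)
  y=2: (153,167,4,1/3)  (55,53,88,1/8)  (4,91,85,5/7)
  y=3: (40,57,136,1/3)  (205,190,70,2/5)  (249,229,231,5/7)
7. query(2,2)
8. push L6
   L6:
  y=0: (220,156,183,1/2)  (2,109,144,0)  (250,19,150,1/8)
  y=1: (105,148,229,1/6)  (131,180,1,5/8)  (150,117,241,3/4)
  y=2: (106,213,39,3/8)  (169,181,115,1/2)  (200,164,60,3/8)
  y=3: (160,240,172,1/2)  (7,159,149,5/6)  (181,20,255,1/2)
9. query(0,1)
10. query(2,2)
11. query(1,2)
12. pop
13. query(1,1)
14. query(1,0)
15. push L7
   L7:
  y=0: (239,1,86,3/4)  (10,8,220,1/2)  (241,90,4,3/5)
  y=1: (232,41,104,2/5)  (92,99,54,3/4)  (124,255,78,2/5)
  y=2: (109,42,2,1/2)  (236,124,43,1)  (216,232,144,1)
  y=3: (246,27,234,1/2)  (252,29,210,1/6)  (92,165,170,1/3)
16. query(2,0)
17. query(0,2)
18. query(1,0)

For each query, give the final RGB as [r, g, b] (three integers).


at x=2,y=3 over L1,L2,L3:
L1 α=1: [51, 86, 206]
L2 α=1/2: [66, 285/2, 409/2]
L3 α=2/3: [54, 685/6, 425/6]
→ [54, 114, 71]

query (2,2) [L1,L2,L3,L4,L5] — begin 0,0,0
+L1 (α=1) → [105, 80, 143]
+L2 (α=1/7) → [648/7, 631/7, 929/7]
+L3 (α=1/2) → [1108/7, 697/7, 1357/7]
+L4 (α=2/3) → [1864/21, 1187/21, 2869/21]
+L5 (α=5/7) → [4148/147, 11929/147, 14663/147]
rounded: [28, 81, 100]

(0,1) stack=L1,L2,L3,L4,L5,L6; from [0,0,0]:
L1 α=1: [100, 17, 89]
L2 α=3/4: [94, 221/4, 53]
L3 α=3/4: [127/4, 3065/16, 91/2]
L4 α=1/5: [362/5, 3177/20, 418/5]
L5 α=7/8: [283/10, 32297/160, 2763/40]
L6 α=1/6: [493/12, 37033/192, 4595/48]
= [41, 193, 96]

at x=2,y=2 over L1,L2,L3,L4,L5,L6:
+L1 (α=1) → [105, 80, 143]
+L2 (α=1/7) → [648/7, 631/7, 929/7]
+L3 (α=1/2) → [1108/7, 697/7, 1357/7]
+L4 (α=2/3) → [1864/21, 1187/21, 2869/21]
+L5 (α=5/7) → [4148/147, 11929/147, 14663/147]
+L6 (α=3/8) → [27235/294, 131969/1176, 99775/1176]
= [93, 112, 85]

query (1,2) [L1,L2,L3,L4,L5,L6] — begin 0,0,0
+L1 (α=5/7) → [955/7, 415/7, 695/7]
+L2 (α=1/4) → [3145/28, 719/7, 1165/14]
+L3 (α=2/3) → [4993/84, 1173/7, 4721/42]
+L4 (α=5/7) → [53083/294, 10396/49, 18161/147]
+L5 (α=1/8) → [55393/336, 10767/56, 20009/168]
+L6 (α=1/2) → [112177/672, 20903/112, 39329/336]
→ [167, 187, 117]

query (1,1) [L1,L2,L3,L4,L5] — begin 0,0,0
+L1 (α=2/3) → [136/3, 200/3, 94/3]
+L2 (α=3/4) → [761/6, 451/6, 227/6]
+L3 (α=1) → [142, 239, 154]
+L4 (α=1/4) → [141, 821/4, 126]
+L5 (α=1/4) → [653/4, 3275/16, 156]
→ [163, 205, 156]

at x=1,y=0 over L1,L2,L3,L4,L5:
+L1 (α=2/3) → [102, 100/3, 154/3]
+L2 (α=1/3) → [71, 401/9, 704/9]
+L3 (α=1/3) → [181/3, 2269/27, 2191/27]
+L4 (α=6/7) → [3547/21, 27541/189, 42691/189]
+L5 (α=1/2) → [2414/21, 58159/378, 30701/189]
→ [115, 154, 162]

(2,0) stack=L1,L2,L3,L4,L5,L7; from [0,0,0]:
L1 α=2/3: [476/3, 80/3, 368/3]
L2 α=1/4: [695/4, 179/4, 233/2]
L3 α=1/5: [796/5, 413/5, 539/5]
L4 α=1/3: [1792/15, 1481/15, 451/5]
L5 α=5/8: [2867/40, 5431/40, 7553/40]
L7 α=3/5: [17327/100, 10831/100, 7793/100]
= [173, 108, 78]

query (0,2) [L1,L2,L3,L4,L5,L7] — begin 0,0,0
after L1 α=1/3: [43/3, 149/3, 218/3]
after L2 α=1/5: [688/15, 617/15, 1016/15]
after L3 α=3/4: [2623/60, 2507/60, 2234/15]
after L4 α=1/3: [8233/90, 3587/90, 7678/45]
after L5 α=1/3: [15118/135, 11102/135, 15536/135]
after L7 α=1/2: [29833/270, 8386/135, 7903/135]
= [110, 62, 59]

query (1,0) [L1,L2,L3,L4,L5,L7] — begin 0,0,0
after L1 α=2/3: [102, 100/3, 154/3]
after L2 α=1/3: [71, 401/9, 704/9]
after L3 α=1/3: [181/3, 2269/27, 2191/27]
after L4 α=6/7: [3547/21, 27541/189, 42691/189]
after L5 α=1/2: [2414/21, 58159/378, 30701/189]
after L7 α=1/2: [1312/21, 61183/756, 72281/378]
→ [62, 81, 191]


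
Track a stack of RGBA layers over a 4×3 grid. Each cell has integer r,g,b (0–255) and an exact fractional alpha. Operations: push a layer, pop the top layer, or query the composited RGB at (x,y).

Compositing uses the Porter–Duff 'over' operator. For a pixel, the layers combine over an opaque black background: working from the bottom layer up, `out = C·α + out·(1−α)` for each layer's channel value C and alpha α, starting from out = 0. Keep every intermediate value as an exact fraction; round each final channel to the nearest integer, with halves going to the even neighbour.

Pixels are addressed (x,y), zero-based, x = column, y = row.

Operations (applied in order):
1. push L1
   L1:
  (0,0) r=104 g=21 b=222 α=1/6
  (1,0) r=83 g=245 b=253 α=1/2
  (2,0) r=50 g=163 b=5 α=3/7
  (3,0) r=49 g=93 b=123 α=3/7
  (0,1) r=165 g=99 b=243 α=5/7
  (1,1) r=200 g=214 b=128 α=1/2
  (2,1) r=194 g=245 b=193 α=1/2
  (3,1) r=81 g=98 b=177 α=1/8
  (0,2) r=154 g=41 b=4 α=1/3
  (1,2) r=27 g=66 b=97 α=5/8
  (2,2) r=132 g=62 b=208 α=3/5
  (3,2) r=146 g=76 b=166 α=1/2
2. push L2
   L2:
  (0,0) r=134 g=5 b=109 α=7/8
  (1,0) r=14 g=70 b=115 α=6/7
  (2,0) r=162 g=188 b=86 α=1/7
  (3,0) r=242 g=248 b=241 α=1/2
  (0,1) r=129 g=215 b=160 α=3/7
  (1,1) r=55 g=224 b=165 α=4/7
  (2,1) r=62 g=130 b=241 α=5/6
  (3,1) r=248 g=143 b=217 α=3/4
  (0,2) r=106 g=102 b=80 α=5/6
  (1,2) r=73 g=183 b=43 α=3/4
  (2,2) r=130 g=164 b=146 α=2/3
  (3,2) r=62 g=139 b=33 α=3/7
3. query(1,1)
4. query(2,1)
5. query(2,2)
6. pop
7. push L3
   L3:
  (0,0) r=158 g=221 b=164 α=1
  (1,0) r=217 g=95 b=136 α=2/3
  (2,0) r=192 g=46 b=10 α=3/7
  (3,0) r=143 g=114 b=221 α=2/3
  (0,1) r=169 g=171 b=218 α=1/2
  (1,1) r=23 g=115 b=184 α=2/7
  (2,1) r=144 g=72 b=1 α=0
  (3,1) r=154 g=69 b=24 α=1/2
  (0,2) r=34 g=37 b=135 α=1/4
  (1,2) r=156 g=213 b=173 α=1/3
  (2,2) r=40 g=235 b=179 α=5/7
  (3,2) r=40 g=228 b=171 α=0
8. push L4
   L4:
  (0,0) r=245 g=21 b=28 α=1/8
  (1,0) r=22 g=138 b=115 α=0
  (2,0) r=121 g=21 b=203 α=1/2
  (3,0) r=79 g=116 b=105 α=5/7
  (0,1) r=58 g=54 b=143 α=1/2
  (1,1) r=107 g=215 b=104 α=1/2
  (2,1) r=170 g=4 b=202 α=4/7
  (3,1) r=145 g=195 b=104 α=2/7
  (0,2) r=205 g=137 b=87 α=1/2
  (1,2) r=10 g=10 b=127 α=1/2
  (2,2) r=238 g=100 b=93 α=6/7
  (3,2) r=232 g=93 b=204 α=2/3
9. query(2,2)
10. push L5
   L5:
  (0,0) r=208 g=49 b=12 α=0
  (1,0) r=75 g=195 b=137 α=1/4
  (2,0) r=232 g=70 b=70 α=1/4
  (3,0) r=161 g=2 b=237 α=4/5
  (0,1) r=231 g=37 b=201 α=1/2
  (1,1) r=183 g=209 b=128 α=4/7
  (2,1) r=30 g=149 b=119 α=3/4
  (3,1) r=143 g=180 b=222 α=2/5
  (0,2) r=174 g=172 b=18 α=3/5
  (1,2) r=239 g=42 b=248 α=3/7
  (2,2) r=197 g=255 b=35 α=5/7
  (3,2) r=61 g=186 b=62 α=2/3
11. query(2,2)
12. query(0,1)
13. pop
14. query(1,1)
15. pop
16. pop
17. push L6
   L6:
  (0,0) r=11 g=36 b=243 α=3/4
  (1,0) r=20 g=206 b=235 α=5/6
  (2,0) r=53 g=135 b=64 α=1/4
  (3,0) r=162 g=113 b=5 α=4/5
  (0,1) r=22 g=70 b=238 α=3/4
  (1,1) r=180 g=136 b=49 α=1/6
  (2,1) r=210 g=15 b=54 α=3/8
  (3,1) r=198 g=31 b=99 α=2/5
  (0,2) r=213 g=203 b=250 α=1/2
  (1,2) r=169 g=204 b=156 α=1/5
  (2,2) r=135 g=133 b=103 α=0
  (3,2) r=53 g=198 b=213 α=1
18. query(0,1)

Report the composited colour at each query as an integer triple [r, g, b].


(1,1) stack=L1,L2; from [0,0,0]:
L1 α=1/2: [100, 107, 64]
L2 α=4/7: [520/7, 1217/7, 852/7]
rounded: [74, 174, 122]

at x=2,y=1 over L1,L2:
L1 α=1/2: [97, 245/2, 193/2]
L2 α=5/6: [407/6, 515/4, 2603/12]
→ [68, 129, 217]

(2,2) stack=L1,L2; from [0,0,0]:
L1 α=3/5: [396/5, 186/5, 624/5]
L2 α=2/3: [1696/15, 1826/15, 2084/15]
rounded: [113, 122, 139]

at x=2,y=2 over L1,L3,L4:
L1 α=3/5: [396/5, 186/5, 624/5]
L3 α=5/7: [256/5, 6247/35, 5723/35]
L4 α=6/7: [7396/35, 27247/245, 25253/245]
→ [211, 111, 103]

query (2,2) [L1,L3,L4,L5] — begin 0,0,0
after L1 α=3/5: [396/5, 186/5, 624/5]
after L3 α=5/7: [256/5, 6247/35, 5723/35]
after L4 α=6/7: [7396/35, 27247/245, 25253/245]
after L5 α=5/7: [49267/245, 366869/1715, 93381/1715]
rounded: [201, 214, 54]

at x=0,y=1 over L1,L3,L4,L5:
L1 α=5/7: [825/7, 495/7, 1215/7]
L3 α=1/2: [1004/7, 846/7, 2741/14]
L4 α=1/2: [705/7, 612/7, 4743/28]
L5 α=1/2: [1161/7, 871/14, 10371/56]
→ [166, 62, 185]

query (1,1) [L1,L3,L4] — begin 0,0,0
L1 α=1/2: [100, 107, 64]
L3 α=2/7: [78, 765/7, 688/7]
L4 α=1/2: [185/2, 1135/7, 708/7]
rounded: [92, 162, 101]

query (0,1) [L1,L6] — begin 0,0,0
L1 α=5/7: [825/7, 495/7, 1215/7]
L6 α=3/4: [1287/28, 1965/28, 6213/28]
rounded: [46, 70, 222]


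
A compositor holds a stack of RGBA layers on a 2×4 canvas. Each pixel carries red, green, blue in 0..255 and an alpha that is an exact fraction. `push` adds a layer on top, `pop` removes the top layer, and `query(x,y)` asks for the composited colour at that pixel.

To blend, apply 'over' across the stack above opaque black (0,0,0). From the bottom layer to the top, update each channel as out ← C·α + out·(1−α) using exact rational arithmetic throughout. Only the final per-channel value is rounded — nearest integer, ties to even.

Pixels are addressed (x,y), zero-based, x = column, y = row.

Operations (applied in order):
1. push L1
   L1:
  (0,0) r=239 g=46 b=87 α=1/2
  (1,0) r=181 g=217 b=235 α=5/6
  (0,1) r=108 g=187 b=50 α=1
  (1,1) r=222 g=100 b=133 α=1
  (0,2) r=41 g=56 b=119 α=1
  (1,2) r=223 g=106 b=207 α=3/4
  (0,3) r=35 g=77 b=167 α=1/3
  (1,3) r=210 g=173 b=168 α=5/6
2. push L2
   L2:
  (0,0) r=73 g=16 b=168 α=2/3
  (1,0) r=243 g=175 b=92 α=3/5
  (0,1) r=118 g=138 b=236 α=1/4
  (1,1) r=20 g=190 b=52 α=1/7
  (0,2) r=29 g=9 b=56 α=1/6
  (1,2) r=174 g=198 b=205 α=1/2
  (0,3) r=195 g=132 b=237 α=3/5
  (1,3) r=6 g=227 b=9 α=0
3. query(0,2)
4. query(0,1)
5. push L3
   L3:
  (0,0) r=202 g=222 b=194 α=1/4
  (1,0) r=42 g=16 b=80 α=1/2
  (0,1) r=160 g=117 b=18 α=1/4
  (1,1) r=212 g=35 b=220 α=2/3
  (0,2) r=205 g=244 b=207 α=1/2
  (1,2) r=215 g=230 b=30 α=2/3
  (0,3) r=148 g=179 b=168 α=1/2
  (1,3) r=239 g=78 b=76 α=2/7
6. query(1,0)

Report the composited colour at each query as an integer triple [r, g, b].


query (0,2) [L1,L2] — begin 0,0,0
after L1 α=1: [41, 56, 119]
after L2 α=1/6: [39, 289/6, 217/2]
rounded: [39, 48, 108]

(0,1) stack=L1,L2; from [0,0,0]:
after L1 α=1: [108, 187, 50]
after L2 α=1/4: [221/2, 699/4, 193/2]
rounded: [110, 175, 96]

(1,0) stack=L1,L2,L3; from [0,0,0]:
after L1 α=5/6: [905/6, 1085/6, 1175/6]
after L2 α=3/5: [3092/15, 532/3, 2003/15]
after L3 α=1/2: [1861/15, 290/3, 3203/30]
→ [124, 97, 107]


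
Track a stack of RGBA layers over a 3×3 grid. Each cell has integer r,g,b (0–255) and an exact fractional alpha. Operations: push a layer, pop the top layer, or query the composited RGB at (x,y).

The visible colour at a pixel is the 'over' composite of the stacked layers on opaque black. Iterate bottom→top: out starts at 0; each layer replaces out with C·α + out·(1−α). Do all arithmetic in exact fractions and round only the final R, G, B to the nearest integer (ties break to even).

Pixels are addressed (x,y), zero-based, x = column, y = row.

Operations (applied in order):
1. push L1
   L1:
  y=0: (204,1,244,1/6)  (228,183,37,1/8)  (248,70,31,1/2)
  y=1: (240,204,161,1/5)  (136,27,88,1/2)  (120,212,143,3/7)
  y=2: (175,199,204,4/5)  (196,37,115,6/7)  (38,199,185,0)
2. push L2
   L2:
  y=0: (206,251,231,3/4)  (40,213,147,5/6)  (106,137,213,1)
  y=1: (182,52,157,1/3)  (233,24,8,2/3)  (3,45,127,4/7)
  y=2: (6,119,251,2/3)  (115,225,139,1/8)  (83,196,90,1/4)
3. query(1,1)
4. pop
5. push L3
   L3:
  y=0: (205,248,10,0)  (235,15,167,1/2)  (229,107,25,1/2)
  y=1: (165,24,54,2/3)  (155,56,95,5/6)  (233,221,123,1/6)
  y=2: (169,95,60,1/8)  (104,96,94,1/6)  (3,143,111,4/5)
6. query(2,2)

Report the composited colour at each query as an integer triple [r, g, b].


query (1,1) [L1,L2] — begin 0,0,0
L1 α=1/2: [68, 27/2, 44]
L2 α=2/3: [178, 41/2, 20]
= [178, 20, 20]

(2,2) stack=L1,L3; from [0,0,0]:
+L1 (α=0) → [0, 0, 0]
+L3 (α=4/5) → [12/5, 572/5, 444/5]
rounded: [2, 114, 89]


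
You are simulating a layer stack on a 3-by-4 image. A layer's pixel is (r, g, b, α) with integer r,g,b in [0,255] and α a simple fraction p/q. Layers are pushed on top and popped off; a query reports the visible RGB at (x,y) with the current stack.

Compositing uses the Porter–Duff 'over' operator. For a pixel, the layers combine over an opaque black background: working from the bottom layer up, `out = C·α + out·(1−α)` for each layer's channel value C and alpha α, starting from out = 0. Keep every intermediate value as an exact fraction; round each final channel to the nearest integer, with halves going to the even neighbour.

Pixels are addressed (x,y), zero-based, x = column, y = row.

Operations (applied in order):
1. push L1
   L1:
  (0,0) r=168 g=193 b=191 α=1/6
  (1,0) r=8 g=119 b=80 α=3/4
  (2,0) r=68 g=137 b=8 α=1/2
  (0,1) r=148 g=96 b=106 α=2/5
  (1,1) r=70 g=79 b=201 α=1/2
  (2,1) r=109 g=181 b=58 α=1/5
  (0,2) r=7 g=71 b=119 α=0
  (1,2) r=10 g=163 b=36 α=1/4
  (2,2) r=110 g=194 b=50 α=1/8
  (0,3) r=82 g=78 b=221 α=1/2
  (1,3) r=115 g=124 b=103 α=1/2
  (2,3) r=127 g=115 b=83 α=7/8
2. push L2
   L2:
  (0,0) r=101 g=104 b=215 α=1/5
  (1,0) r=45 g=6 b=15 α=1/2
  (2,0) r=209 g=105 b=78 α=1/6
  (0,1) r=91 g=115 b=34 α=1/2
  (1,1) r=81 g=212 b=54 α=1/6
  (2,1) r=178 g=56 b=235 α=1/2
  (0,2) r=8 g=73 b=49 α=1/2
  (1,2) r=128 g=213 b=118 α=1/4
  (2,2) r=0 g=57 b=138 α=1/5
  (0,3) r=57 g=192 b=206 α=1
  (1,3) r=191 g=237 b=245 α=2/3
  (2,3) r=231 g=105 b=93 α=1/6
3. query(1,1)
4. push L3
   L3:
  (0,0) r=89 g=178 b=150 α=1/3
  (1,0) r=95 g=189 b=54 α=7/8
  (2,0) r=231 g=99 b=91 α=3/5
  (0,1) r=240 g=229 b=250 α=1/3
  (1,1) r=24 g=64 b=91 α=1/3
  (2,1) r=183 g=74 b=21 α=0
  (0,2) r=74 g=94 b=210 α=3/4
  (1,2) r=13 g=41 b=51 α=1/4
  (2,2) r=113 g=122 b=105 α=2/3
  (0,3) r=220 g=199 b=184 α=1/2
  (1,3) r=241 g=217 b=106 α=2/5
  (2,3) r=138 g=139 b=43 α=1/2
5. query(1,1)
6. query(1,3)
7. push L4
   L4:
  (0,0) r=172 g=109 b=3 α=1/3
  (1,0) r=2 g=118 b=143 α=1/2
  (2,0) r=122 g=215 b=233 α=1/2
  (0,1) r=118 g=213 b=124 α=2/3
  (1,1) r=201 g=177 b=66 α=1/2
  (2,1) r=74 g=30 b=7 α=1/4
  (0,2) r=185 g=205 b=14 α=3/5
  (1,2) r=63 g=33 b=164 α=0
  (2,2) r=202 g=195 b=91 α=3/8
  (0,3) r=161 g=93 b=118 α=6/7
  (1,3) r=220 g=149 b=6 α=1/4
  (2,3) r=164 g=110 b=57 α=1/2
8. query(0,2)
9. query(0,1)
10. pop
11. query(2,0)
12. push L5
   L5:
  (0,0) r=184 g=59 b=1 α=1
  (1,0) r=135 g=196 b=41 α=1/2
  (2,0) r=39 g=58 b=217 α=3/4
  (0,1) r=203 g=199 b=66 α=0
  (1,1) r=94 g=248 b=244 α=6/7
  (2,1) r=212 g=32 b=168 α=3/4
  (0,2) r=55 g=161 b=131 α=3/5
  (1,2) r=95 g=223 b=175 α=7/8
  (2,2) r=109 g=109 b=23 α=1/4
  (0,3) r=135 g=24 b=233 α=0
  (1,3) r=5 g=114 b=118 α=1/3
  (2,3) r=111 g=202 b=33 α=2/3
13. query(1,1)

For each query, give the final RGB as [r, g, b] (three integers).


(1,1) stack=L1,L2; from [0,0,0]:
L1 α=1/2: [35, 79/2, 201/2]
L2 α=1/6: [128/3, 273/4, 371/4]
= [43, 68, 93]

at x=1,y=1 over L1,L2,L3:
L1 α=1/2: [35, 79/2, 201/2]
L2 α=1/6: [128/3, 273/4, 371/4]
L3 α=1/3: [328/9, 401/6, 553/6]
→ [36, 67, 92]

at x=1,y=3 over L1,L2,L3:
+L1 (α=1/2) → [115/2, 62, 103/2]
+L2 (α=2/3) → [293/2, 536/3, 361/2]
+L3 (α=2/5) → [1843/10, 194, 1507/10]
= [184, 194, 151]

query (0,2) [L1,L2,L3,L4] — begin 0,0,0
after L1 α=0: [0, 0, 0]
after L2 α=1/2: [4, 73/2, 49/2]
after L3 α=3/4: [113/2, 637/8, 1309/8]
after L4 α=3/5: [668/5, 3097/20, 1477/20]
→ [134, 155, 74]

query (0,1) [L1,L2,L3,L4] — begin 0,0,0
L1 α=2/5: [296/5, 192/5, 212/5]
L2 α=1/2: [751/10, 767/10, 191/5]
L3 α=1/3: [1951/15, 1912/15, 544/5]
L4 α=2/3: [5491/45, 8302/45, 1784/15]
rounded: [122, 184, 119]

(2,0) stack=L1,L2,L3; from [0,0,0]:
L1 α=1/2: [34, 137/2, 4]
L2 α=1/6: [379/6, 895/12, 49/3]
L3 α=3/5: [2458/15, 2677/30, 917/15]
→ [164, 89, 61]

at x=1,y=1 over L1,L2,L3,L5:
+L1 (α=1/2) → [35, 79/2, 201/2]
+L2 (α=1/6) → [128/3, 273/4, 371/4]
+L3 (α=1/3) → [328/9, 401/6, 553/6]
+L5 (α=6/7) → [772/9, 9329/42, 9337/42]
= [86, 222, 222]


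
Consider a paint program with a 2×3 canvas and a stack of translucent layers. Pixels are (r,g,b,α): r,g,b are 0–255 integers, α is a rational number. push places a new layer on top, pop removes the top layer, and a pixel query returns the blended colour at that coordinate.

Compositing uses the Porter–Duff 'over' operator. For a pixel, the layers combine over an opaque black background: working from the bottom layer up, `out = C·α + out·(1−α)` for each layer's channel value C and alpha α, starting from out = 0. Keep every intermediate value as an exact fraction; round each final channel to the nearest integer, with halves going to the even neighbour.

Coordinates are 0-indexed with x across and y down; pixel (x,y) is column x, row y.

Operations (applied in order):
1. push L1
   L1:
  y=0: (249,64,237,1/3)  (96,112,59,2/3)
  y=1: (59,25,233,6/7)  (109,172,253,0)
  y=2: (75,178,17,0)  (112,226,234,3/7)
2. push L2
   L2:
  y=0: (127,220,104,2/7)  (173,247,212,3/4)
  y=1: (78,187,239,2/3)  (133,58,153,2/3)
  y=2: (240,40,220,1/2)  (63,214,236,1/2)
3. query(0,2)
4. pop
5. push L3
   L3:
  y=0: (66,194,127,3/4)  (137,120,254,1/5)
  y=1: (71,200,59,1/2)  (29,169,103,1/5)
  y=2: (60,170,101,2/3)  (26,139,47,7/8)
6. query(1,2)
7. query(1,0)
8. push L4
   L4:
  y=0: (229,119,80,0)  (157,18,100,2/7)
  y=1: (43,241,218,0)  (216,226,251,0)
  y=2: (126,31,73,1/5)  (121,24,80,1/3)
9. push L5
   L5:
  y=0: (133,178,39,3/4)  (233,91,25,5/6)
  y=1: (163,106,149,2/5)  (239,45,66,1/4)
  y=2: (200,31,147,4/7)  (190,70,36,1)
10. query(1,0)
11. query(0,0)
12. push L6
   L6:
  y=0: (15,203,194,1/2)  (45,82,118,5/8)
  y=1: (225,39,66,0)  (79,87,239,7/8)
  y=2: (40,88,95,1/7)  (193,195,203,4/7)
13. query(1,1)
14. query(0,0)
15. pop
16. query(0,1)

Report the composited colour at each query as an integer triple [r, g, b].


query (0,2) [L1,L2] — begin 0,0,0
L1 α=0: [0, 0, 0]
L2 α=1/2: [120, 20, 110]
rounded: [120, 20, 110]

(1,2) stack=L1,L3; from [0,0,0]:
+L1 (α=3/7) → [48, 678/7, 702/7]
+L3 (α=7/8) → [115/4, 7489/56, 3005/56]
rounded: [29, 134, 54]

at x=1,y=0 over L1,L3:
+L1 (α=2/3) → [64, 224/3, 118/3]
+L3 (α=1/5) → [393/5, 1256/15, 1234/15]
→ [79, 84, 82]

query (1,0) [L1,L3,L4,L5] — begin 0,0,0
+L1 (α=2/3) → [64, 224/3, 118/3]
+L3 (α=1/5) → [393/5, 1256/15, 1234/15]
+L4 (α=2/7) → [101, 1364/21, 262/3]
+L5 (α=5/6) → [211, 10919/126, 637/18]
→ [211, 87, 35]

at x=0,y=0 over L1,L3,L4,L5:
L1 α=1/3: [83, 64/3, 79]
L3 α=3/4: [281/4, 905/6, 115]
L4 α=0: [281/4, 905/6, 115]
L5 α=3/4: [1877/16, 4109/24, 58]
→ [117, 171, 58]

(1,1) stack=L1,L3,L4,L5,L6; from [0,0,0]:
L1 α=0: [0, 0, 0]
L3 α=1/5: [29/5, 169/5, 103/5]
L4 α=0: [29/5, 169/5, 103/5]
L5 α=1/4: [641/10, 183/5, 639/20]
L6 α=7/8: [6171/80, 807/10, 34099/160]
→ [77, 81, 213]

query (0,0) [L1,L3,L4,L5,L6] — begin 0,0,0
L1 α=1/3: [83, 64/3, 79]
L3 α=3/4: [281/4, 905/6, 115]
L4 α=0: [281/4, 905/6, 115]
L5 α=3/4: [1877/16, 4109/24, 58]
L6 α=1/2: [2117/32, 8981/48, 126]
rounded: [66, 187, 126]

(0,1) stack=L1,L3,L4,L5; from [0,0,0]:
L1 α=6/7: [354/7, 150/7, 1398/7]
L3 α=1/2: [851/14, 775/7, 1811/14]
L4 α=0: [851/14, 775/7, 1811/14]
L5 α=2/5: [7117/70, 3809/35, 1921/14]
→ [102, 109, 137]


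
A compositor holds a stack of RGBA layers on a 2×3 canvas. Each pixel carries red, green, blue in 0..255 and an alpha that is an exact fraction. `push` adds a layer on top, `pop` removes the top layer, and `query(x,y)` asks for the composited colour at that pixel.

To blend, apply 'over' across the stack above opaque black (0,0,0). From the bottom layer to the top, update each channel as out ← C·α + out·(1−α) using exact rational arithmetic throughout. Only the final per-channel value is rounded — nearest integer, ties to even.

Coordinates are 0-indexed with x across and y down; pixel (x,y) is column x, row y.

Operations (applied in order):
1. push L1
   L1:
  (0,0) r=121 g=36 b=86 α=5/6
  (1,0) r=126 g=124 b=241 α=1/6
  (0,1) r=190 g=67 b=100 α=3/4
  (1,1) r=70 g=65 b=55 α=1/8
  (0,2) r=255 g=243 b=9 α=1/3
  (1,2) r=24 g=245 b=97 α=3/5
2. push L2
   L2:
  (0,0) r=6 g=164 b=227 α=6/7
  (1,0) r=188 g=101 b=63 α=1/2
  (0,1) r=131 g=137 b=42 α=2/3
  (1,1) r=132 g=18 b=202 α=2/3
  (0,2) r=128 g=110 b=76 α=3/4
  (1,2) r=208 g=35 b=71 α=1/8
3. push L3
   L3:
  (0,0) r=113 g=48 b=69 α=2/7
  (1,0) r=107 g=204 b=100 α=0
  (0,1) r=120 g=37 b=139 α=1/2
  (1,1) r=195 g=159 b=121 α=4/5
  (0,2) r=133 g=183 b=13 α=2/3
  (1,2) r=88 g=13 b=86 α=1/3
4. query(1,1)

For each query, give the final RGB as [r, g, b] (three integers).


query (1,1) [L1,L2,L3] — begin 0,0,0
L1 α=1/8: [35/4, 65/8, 55/8]
L2 α=2/3: [1091/12, 353/24, 3287/24]
L3 α=4/5: [10451/60, 15617/120, 14903/120]
rounded: [174, 130, 124]


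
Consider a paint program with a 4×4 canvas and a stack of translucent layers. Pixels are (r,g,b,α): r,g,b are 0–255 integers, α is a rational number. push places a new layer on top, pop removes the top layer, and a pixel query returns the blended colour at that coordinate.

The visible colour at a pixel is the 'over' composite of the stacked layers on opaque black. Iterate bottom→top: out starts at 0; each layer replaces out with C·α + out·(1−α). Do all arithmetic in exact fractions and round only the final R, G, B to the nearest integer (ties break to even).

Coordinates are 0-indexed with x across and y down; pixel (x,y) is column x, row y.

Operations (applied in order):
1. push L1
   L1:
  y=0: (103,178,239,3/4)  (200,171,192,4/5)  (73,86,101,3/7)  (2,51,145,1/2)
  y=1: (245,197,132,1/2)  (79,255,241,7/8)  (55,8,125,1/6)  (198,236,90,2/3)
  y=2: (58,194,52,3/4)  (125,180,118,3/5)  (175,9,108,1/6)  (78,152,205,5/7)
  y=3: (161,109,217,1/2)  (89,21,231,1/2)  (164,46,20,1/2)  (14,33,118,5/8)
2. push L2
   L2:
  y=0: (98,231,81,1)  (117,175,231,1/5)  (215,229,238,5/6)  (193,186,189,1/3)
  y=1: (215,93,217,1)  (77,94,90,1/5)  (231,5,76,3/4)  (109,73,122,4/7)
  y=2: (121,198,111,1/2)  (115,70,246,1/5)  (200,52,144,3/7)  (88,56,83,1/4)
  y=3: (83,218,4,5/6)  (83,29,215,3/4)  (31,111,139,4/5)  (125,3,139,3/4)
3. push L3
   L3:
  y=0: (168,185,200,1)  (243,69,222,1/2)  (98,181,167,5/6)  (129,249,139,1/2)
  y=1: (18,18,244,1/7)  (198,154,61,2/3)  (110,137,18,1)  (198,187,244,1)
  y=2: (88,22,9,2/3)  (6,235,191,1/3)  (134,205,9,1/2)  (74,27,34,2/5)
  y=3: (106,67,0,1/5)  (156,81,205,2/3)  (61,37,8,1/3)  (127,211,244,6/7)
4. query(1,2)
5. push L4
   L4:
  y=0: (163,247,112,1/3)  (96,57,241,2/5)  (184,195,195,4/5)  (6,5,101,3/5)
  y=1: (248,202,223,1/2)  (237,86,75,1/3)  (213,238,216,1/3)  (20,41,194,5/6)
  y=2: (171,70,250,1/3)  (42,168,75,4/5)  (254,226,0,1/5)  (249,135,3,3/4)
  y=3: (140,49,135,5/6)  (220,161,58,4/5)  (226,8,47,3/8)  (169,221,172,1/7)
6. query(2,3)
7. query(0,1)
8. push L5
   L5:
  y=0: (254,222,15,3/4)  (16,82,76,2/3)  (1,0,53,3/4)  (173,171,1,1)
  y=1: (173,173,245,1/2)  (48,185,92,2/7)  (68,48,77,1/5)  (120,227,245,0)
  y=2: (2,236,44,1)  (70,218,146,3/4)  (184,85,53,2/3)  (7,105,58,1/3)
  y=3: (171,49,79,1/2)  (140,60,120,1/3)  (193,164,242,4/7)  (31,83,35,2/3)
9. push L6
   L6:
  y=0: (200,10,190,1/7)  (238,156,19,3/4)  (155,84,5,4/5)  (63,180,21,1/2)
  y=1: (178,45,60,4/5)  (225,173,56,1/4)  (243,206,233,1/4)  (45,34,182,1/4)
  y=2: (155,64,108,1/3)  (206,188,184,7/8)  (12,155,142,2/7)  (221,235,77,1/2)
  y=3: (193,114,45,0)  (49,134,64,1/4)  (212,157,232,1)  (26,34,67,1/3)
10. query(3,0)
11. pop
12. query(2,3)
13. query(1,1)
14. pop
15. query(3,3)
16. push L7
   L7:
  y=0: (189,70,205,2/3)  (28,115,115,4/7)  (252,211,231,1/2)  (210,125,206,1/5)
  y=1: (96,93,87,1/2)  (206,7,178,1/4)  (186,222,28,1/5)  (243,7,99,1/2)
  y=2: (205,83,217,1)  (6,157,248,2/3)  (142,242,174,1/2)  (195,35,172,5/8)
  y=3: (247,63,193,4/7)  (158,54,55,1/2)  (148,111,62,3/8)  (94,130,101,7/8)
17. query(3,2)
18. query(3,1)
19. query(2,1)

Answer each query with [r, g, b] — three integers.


query (1,2) [L1,L2,L3] — begin 0,0,0
+L1 (α=3/5) → [75, 108, 354/5]
+L2 (α=1/5) → [83, 502/5, 2646/25]
+L3 (α=1/3) → [172/3, 2179/15, 10067/75]
= [57, 145, 134]

at x=2,y=3 over L1,L2,L3,L4:
L1 α=1/2: [82, 23, 10]
L2 α=4/5: [206/5, 467/5, 566/5]
L3 α=1/3: [239/5, 373/5, 1172/15]
L4 α=3/8: [917/8, 397/8, 1595/24]
= [115, 50, 66]

(0,1) stack=L1,L2,L3,L4; from [0,0,0]:
L1 α=1/2: [245/2, 197/2, 66]
L2 α=1: [215, 93, 217]
L3 α=1/7: [1308/7, 576/7, 1546/7]
L4 α=1/2: [1522/7, 995/7, 3107/14]
rounded: [217, 142, 222]

(3,0) stack=L1,L2,L3,L4,L5,L6; from [0,0,0]:
after L1 α=1/2: [1, 51/2, 145/2]
after L2 α=1/3: [65, 79, 334/3]
after L3 α=1/2: [97, 164, 751/6]
after L4 α=3/5: [212/5, 343/5, 332/3]
after L5 α=1: [173, 171, 1]
after L6 α=1/2: [118, 351/2, 11]
→ [118, 176, 11]

at x=2,y=3 over L1,L2,L3,L4,L5:
after L1 α=1/2: [82, 23, 10]
after L2 α=4/5: [206/5, 467/5, 566/5]
after L3 α=1/3: [239/5, 373/5, 1172/15]
after L4 α=3/8: [917/8, 397/8, 1595/24]
after L5 α=4/7: [8927/56, 6439/56, 9339/56]
rounded: [159, 115, 167]

at x=1,y=1 over L1,L2,L3,L4,L5:
after L1 α=7/8: [553/8, 1785/8, 1687/8]
after L2 α=1/5: [707/10, 1973/10, 1867/10]
after L3 α=2/3: [4667/30, 5053/30, 1029/10]
after L4 α=1/3: [8222/45, 6343/45, 468/5]
after L5 α=2/7: [1298/9, 9673/63, 652/7]
rounded: [144, 154, 93]

at x=3,y=3 over L1,L2,L3,L4:
after L1 α=5/8: [35/4, 165/8, 295/4]
after L2 α=3/4: [1535/16, 237/32, 1963/16]
after L3 α=6/7: [1961/16, 40749/224, 25387/112]
after L4 α=1/7: [7235/56, 146999/784, 85793/392]
rounded: [129, 187, 219]

(3,2) stack=L1,L2,L3,L4,L7; from [0,0,0]:
L1 α=5/7: [390/7, 760/7, 1025/7]
L2 α=1/4: [893/14, 668/7, 914/7]
L3 α=2/5: [4751/70, 2382/35, 3218/35]
L4 α=3/4: [57041/280, 16557/140, 3533/140]
L7 α=5/8: [444123/2240, 74171/1120, 130999/1120]
= [198, 66, 117]

at x=3,y=1 over L1,L2,L3,L4,L7:
after L1 α=2/3: [132, 472/3, 60]
after L2 α=4/7: [832/7, 764/7, 668/7]
after L3 α=1: [198, 187, 244]
after L4 α=5/6: [149/3, 196/3, 607/3]
after L7 α=1/2: [439/3, 217/6, 452/3]
= [146, 36, 151]

at x=2,y=1 over L1,L2,L3,L4,L7:
+L1 (α=1/6) → [55/6, 4/3, 125/6]
+L2 (α=3/4) → [4213/24, 49/12, 1493/24]
+L3 (α=1) → [110, 137, 18]
+L4 (α=1/3) → [433/3, 512/3, 84]
+L7 (α=1/5) → [458/3, 2714/15, 364/5]
= [153, 181, 73]


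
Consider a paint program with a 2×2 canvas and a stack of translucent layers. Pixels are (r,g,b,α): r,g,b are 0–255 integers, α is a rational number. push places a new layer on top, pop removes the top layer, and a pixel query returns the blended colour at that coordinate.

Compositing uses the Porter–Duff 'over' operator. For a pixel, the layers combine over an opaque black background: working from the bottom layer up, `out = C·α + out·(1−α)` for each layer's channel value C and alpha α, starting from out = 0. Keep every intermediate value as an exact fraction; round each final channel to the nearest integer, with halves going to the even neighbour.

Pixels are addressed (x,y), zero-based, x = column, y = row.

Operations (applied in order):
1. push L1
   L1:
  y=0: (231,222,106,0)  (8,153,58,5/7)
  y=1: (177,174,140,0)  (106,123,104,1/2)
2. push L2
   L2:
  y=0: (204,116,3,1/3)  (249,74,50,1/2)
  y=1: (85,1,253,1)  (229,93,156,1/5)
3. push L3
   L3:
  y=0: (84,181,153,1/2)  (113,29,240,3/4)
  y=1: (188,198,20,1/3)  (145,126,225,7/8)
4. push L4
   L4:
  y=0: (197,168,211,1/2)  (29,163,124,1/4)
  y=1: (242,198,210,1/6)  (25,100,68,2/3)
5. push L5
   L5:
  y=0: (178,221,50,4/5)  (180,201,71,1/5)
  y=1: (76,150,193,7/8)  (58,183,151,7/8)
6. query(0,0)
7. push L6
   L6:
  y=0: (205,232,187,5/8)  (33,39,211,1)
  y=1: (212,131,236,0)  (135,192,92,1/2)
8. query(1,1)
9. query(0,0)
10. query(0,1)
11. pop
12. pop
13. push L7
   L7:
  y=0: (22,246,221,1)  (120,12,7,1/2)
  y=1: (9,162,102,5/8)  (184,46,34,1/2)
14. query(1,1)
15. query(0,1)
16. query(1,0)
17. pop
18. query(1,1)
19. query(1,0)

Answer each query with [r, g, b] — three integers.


(0,0) stack=L1,L2,L3,L4,L5; from [0,0,0]:
+L1 (α=0) → [0, 0, 0]
+L2 (α=1/3) → [68, 116/3, 1]
+L3 (α=1/2) → [76, 659/6, 77]
+L4 (α=1/2) → [273/2, 1667/12, 144]
+L5 (α=4/5) → [1697/10, 2455/12, 344/5]
rounded: [170, 205, 69]

(1,1) stack=L1,L2,L3,L4,L5,L6; from [0,0,0]:
after L1 α=1/2: [53, 123/2, 52]
after L2 α=1/5: [441/5, 339/5, 364/5]
after L3 α=7/8: [1379/10, 4749/40, 8239/40]
after L4 α=2/3: [1879/30, 12749/120, 13679/120]
after L5 α=7/8: [14059/240, 166469/960, 140519/960]
after L6 α=1/2: [46459/480, 350789/1920, 228839/1920]
→ [97, 183, 119]

at x=0,y=0 over L1,L2,L3,L4,L5,L6:
L1 α=0: [0, 0, 0]
L2 α=1/3: [68, 116/3, 1]
L3 α=1/2: [76, 659/6, 77]
L4 α=1/2: [273/2, 1667/12, 144]
L5 α=4/5: [1697/10, 2455/12, 344/5]
L6 α=5/8: [15341/80, 7095/32, 5707/40]
= [192, 222, 143]

(0,1) stack=L1,L2,L3,L4,L5,L6; from [0,0,0]:
+L1 (α=0) → [0, 0, 0]
+L2 (α=1) → [85, 1, 253]
+L3 (α=1/3) → [358/3, 200/3, 526/3]
+L4 (α=1/6) → [1258/9, 797/9, 1630/9]
+L5 (α=7/8) → [3023/36, 10247/72, 13789/72]
+L6 (α=0) → [3023/36, 10247/72, 13789/72]
= [84, 142, 192]

at x=1,y=1 over L1,L2,L3,L4,L7:
after L1 α=1/2: [53, 123/2, 52]
after L2 α=1/5: [441/5, 339/5, 364/5]
after L3 α=7/8: [1379/10, 4749/40, 8239/40]
after L4 α=2/3: [1879/30, 12749/120, 13679/120]
after L7 α=1/2: [7399/60, 18269/240, 17759/240]
rounded: [123, 76, 74]

query (0,1) [L1,L2,L3,L4,L7] — begin 0,0,0
after L1 α=0: [0, 0, 0]
after L2 α=1: [85, 1, 253]
after L3 α=1/3: [358/3, 200/3, 526/3]
after L4 α=1/6: [1258/9, 797/9, 1630/9]
after L7 α=5/8: [1393/24, 3227/24, 395/3]
rounded: [58, 134, 132]

at x=1,y=0 over L1,L2,L3,L4,L7:
L1 α=5/7: [40/7, 765/7, 290/7]
L2 α=1/2: [1783/14, 1283/14, 320/7]
L3 α=3/4: [6529/56, 2501/56, 1340/7]
L4 α=1/4: [21211/224, 16631/224, 1222/7]
L7 α=1/2: [48091/448, 19319/448, 1271/14]
= [107, 43, 91]

at x=1,y=1 over L1,L2,L3,L4:
+L1 (α=1/2) → [53, 123/2, 52]
+L2 (α=1/5) → [441/5, 339/5, 364/5]
+L3 (α=7/8) → [1379/10, 4749/40, 8239/40]
+L4 (α=2/3) → [1879/30, 12749/120, 13679/120]
rounded: [63, 106, 114]

(1,0) stack=L1,L2,L3,L4; from [0,0,0]:
+L1 (α=5/7) → [40/7, 765/7, 290/7]
+L2 (α=1/2) → [1783/14, 1283/14, 320/7]
+L3 (α=3/4) → [6529/56, 2501/56, 1340/7]
+L4 (α=1/4) → [21211/224, 16631/224, 1222/7]
rounded: [95, 74, 175]


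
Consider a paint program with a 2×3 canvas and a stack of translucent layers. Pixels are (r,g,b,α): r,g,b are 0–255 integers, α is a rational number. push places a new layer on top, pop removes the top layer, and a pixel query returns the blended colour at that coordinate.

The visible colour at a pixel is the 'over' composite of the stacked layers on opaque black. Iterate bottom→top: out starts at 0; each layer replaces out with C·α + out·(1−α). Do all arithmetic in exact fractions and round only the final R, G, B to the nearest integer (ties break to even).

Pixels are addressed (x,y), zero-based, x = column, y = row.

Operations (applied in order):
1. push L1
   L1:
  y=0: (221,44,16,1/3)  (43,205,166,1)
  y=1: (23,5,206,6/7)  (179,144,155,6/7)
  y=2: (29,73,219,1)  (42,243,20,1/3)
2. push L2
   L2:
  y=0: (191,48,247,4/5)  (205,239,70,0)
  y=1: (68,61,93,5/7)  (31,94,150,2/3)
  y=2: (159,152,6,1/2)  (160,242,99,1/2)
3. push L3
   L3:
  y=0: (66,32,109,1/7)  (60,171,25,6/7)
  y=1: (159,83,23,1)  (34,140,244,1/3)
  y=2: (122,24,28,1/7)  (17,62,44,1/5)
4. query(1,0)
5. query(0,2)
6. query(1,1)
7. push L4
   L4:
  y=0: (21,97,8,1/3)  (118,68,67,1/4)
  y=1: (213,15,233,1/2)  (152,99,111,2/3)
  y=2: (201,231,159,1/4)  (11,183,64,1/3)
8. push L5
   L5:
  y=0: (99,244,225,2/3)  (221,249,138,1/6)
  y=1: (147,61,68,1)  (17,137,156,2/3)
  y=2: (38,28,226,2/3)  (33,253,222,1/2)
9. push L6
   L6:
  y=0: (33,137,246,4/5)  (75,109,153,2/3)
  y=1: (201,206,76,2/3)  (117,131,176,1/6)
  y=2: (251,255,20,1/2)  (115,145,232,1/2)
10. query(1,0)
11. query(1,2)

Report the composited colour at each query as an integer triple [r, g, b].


at x=1,y=0 over L1,L2,L3:
+L1 (α=1) → [43, 205, 166]
+L2 (α=0) → [43, 205, 166]
+L3 (α=6/7) → [403/7, 1231/7, 316/7]
→ [58, 176, 45]

at x=0,y=2 over L1,L2,L3:
after L1 α=1: [29, 73, 219]
after L2 α=1/2: [94, 225/2, 225/2]
after L3 α=1/7: [98, 699/7, 703/7]
rounded: [98, 100, 100]

(1,1) stack=L1,L2,L3; from [0,0,0]:
after L1 α=6/7: [1074/7, 864/7, 930/7]
after L2 α=2/3: [1508/21, 2180/21, 1010/7]
after L3 α=1/3: [3730/63, 7300/63, 3728/21]
rounded: [59, 116, 178]

(1,0) stack=L1,L2,L3,L4,L5,L6; from [0,0,0]:
L1 α=1: [43, 205, 166]
L2 α=0: [43, 205, 166]
L3 α=6/7: [403/7, 1231/7, 316/7]
L4 α=1/4: [2035/28, 4169/28, 1417/28]
L5 α=1/6: [16363/168, 27817/168, 10949/168]
L6 α=2/3: [41563/504, 64441/504, 62357/504]
→ [82, 128, 124]

at x=1,y=2 over L1,L2,L3,L4,L5,L6:
L1 α=1/3: [14, 81, 20/3]
L2 α=1/2: [87, 323/2, 317/6]
L3 α=1/5: [73, 708/5, 766/15]
L4 α=1/3: [157/3, 777/5, 2492/45]
L5 α=1/2: [128/3, 1021/5, 6241/45]
L6 α=1/2: [473/6, 873/5, 16681/90]
= [79, 175, 185]


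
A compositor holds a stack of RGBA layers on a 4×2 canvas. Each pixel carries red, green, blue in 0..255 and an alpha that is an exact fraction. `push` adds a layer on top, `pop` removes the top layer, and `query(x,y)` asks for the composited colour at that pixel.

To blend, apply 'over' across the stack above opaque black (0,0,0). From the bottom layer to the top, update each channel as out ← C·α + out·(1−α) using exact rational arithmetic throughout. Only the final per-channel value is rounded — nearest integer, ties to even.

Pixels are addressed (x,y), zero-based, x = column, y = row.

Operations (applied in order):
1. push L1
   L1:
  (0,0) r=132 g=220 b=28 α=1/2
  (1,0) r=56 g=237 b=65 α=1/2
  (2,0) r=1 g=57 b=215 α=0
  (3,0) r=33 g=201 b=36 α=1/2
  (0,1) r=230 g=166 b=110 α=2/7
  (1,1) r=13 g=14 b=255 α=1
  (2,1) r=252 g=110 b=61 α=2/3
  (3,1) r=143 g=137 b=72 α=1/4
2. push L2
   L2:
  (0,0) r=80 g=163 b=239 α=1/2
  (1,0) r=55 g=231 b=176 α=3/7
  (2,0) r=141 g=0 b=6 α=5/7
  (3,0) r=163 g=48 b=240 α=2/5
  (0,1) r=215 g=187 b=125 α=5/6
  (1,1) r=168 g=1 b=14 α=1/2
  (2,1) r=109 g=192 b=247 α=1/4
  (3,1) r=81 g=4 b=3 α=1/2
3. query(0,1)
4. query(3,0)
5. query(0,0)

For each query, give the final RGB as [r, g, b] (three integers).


query (0,1) [L1,L2] — begin 0,0,0
+L1 (α=2/7) → [460/7, 332/7, 220/7]
+L2 (α=5/6) → [7985/42, 6877/42, 4595/42]
rounded: [190, 164, 109]

at x=3,y=0 over L1,L2:
+L1 (α=1/2) → [33/2, 201/2, 18]
+L2 (α=2/5) → [751/10, 159/2, 534/5]
rounded: [75, 80, 107]

query (0,0) [L1,L2] — begin 0,0,0
after L1 α=1/2: [66, 110, 14]
after L2 α=1/2: [73, 273/2, 253/2]
= [73, 136, 126]


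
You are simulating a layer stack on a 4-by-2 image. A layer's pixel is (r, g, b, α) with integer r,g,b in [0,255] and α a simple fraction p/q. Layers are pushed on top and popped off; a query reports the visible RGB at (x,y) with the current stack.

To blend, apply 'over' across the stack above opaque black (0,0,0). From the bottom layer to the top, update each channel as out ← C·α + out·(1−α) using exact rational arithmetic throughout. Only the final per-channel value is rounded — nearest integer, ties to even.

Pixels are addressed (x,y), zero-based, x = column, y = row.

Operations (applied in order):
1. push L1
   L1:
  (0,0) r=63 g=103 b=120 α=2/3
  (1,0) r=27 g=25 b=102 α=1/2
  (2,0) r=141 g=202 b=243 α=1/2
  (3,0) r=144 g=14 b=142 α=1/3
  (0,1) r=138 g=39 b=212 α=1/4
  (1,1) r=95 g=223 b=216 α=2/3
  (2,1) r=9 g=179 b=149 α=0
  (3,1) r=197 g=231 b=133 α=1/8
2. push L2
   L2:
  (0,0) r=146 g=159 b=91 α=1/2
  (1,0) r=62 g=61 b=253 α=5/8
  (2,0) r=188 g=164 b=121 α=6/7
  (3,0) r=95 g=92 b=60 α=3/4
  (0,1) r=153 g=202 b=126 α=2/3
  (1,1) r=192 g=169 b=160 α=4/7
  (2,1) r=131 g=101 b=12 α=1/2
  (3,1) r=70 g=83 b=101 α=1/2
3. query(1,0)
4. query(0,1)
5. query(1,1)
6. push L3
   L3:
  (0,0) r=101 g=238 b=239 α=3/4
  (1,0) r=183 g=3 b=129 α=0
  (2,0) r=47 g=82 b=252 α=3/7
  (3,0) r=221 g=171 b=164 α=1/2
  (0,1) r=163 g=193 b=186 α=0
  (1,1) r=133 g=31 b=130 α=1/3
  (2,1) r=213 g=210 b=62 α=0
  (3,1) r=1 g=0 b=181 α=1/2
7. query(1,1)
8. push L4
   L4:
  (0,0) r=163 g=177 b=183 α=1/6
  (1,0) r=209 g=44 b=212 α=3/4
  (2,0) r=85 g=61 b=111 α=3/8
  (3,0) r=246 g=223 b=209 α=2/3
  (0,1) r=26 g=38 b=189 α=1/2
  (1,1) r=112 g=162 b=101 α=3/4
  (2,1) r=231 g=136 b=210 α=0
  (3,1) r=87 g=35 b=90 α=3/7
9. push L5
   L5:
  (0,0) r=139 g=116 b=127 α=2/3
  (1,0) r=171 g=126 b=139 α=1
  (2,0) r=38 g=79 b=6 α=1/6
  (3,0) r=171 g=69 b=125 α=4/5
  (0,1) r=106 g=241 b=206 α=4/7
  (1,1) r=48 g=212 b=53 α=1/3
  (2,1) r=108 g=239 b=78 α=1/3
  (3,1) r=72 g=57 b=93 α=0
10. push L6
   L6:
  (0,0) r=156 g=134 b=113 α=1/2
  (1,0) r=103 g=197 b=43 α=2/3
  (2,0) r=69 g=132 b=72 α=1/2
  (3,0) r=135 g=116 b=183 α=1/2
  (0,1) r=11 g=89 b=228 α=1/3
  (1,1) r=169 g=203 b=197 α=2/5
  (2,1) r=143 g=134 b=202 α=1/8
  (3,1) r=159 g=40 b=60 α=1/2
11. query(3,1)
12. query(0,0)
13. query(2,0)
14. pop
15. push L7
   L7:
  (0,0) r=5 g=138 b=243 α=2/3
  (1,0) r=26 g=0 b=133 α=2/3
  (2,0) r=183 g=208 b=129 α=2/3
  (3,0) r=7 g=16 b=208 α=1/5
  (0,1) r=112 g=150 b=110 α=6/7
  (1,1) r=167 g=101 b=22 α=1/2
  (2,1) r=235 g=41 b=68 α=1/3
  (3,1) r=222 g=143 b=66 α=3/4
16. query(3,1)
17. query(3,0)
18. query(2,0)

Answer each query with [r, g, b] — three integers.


query (1,0) [L1,L2] — begin 0,0,0
after L1 α=1/2: [27/2, 25/2, 51]
after L2 α=5/8: [701/16, 685/16, 709/4]
= [44, 43, 177]

(0,1) stack=L1,L2; from [0,0,0]:
+L1 (α=1/4) → [69/2, 39/4, 53]
+L2 (α=2/3) → [227/2, 1655/12, 305/3]
→ [114, 138, 102]

query (1,1) [L1,L2] — begin 0,0,0
L1 α=2/3: [190/3, 446/3, 144]
L2 α=4/7: [958/7, 1122/7, 1072/7]
→ [137, 160, 153]

at x=1,y=1 over L1,L2,L3:
+L1 (α=2/3) → [190/3, 446/3, 144]
+L2 (α=4/7) → [958/7, 1122/7, 1072/7]
+L3 (α=1/3) → [949/7, 2461/21, 1018/7]
rounded: [136, 117, 145]

(3,1) stack=L1,L2,L3,L4,L5,L6; from [0,0,0]:
after L1 α=1/8: [197/8, 231/8, 133/8]
after L2 α=1/2: [757/16, 895/16, 941/16]
after L3 α=1/2: [773/32, 895/32, 3837/32]
after L4 α=3/7: [2861/56, 1735/56, 5997/56]
after L5 α=0: [2861/56, 1735/56, 5997/56]
after L6 α=1/2: [11765/112, 3975/112, 9357/112]
rounded: [105, 35, 84]

(0,0) stack=L1,L2,L3,L4,L5,L6; from [0,0,0]:
after L1 α=2/3: [42, 206/3, 80]
after L2 α=1/2: [94, 683/6, 171/2]
after L3 α=3/4: [397/4, 4967/24, 1605/8]
after L4 α=1/6: [879/8, 29083/144, 3163/16]
after L5 α=2/3: [3103/24, 62491/432, 2409/16]
after L6 α=1/2: [6847/48, 120379/864, 4217/32]
= [143, 139, 132]

at x=2,y=0 over L1,L2,L3,L4,L5,L6:
L1 α=1/2: [141/2, 101, 243/2]
L2 α=6/7: [2397/14, 155, 1695/14]
L3 α=3/7: [5781/49, 866/7, 8682/49]
L4 α=3/8: [5175/49, 5611/56, 59727/392]
L5 α=1/6: [27737/294, 32479/336, 100329/784]
L6 α=1/2: [48023/588, 76831/672, 156777/1568]
rounded: [82, 114, 100]

(3,1) stack=L1,L2,L3,L4,L5,L7; from [0,0,0]:
after L1 α=1/8: [197/8, 231/8, 133/8]
after L2 α=1/2: [757/16, 895/16, 941/16]
after L3 α=1/2: [773/32, 895/32, 3837/32]
after L4 α=3/7: [2861/56, 1735/56, 5997/56]
after L5 α=0: [2861/56, 1735/56, 5997/56]
after L7 α=3/4: [40157/224, 25759/224, 17085/224]
= [179, 115, 76]

at x=3,y=0 over L1,L2,L3,L4,L5,L7:
+L1 (α=1/3) → [48, 14/3, 142/3]
+L2 (α=3/4) → [333/4, 421/6, 341/6]
+L3 (α=1/2) → [1217/8, 1447/12, 1325/12]
+L4 (α=2/3) → [5153/24, 6799/36, 6341/36]
+L5 (α=4/5) → [21569/120, 3347/36, 24341/180]
+L7 (α=1/5) → [21779/150, 3491/45, 33701/225]
= [145, 78, 150]

(2,0) stack=L1,L2,L3,L4,L5,L7; from [0,0,0]:
L1 α=1/2: [141/2, 101, 243/2]
L2 α=6/7: [2397/14, 155, 1695/14]
L3 α=3/7: [5781/49, 866/7, 8682/49]
L4 α=3/8: [5175/49, 5611/56, 59727/392]
L5 α=1/6: [27737/294, 32479/336, 100329/784]
L7 α=2/3: [135341/882, 172255/1008, 100867/784]
→ [153, 171, 129]
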